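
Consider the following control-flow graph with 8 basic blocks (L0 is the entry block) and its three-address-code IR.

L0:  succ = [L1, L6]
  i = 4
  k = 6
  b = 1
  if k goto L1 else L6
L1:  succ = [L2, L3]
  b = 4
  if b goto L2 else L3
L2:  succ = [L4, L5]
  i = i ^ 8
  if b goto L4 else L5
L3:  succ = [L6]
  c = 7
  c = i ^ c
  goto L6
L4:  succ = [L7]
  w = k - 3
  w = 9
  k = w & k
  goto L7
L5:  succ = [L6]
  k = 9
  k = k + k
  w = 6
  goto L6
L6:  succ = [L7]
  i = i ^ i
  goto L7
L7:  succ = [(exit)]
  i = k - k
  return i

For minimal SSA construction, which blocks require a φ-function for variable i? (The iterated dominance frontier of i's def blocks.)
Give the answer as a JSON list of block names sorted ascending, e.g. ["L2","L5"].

Answer: ["L6", "L7"]

Analysis:
idom tree: L1←L0 L2←L1 L3←L1 L4←L2 L5←L2 L6←L0 L7←L0
Join-block Dom:
  L6: preds {L0,L3,L5}: {L0} ∩ {L0,L1,L3} ∩ {L0,L1,L2,L5} = {L0}; idom=L0
  L7: preds {L4,L6}: {L0,L1,L2,L4} ∩ {L0,L6} = {L0}; idom=L0

DF derivation:
  join L6 pred L0: · stop@L0
  join L6 pred L3: L3→L1 stop@L0
  join L6 pred L5: L5→L2→L1 stop@L0
  join L7 pred L4: L4→L2→L1 stop@L0
  join L7 pred L6: L6 stop@L0
  L0: DF=∅
  L1: DF={L6,L7}
  L2: DF={L6,L7}
  L3: DF={L6}
  L4: DF={L7}
  L5: DF={L6}
  L6: DF={L7}
  L7: DF=∅

φ for i: defs {L0,L2,L6,L7}
  DF⁺ = {L6,L7}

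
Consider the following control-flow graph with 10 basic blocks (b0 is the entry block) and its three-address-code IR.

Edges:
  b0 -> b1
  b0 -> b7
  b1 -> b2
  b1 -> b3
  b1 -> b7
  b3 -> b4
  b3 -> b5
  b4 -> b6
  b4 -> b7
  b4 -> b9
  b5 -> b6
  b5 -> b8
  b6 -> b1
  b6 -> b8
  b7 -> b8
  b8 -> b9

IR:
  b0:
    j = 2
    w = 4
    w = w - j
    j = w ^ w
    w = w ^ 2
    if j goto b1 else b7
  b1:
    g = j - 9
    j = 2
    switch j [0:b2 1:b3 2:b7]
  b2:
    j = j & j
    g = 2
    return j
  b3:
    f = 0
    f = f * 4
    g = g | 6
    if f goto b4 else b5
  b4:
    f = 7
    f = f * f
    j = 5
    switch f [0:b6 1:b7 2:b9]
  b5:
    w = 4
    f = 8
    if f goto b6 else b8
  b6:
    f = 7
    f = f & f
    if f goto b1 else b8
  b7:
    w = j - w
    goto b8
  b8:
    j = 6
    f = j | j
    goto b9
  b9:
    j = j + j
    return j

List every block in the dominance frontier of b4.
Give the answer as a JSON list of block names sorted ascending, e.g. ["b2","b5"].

idom tree: b1←b0 b2←b1 b3←b1 b4←b3 b5←b3 b6←b3 b7←b0 b8←b0 b9←b0
Dom∩ at merges:
  b1: preds {b0,b6}: {b0} ∩ {b0,b1,b3,b6} = {b0}; idom=b0
  b6: preds {b4,b5}: {b0,b1,b3,b4} ∩ {b0,b1,b3,b5} = {b0,b1,b3}; idom=b3
  b7: preds {b0,b1,b4}: {b0} ∩ {b0,b1} ∩ {b0,b1,b3,b4} = {b0}; idom=b0
  b8: preds {b5,b6,b7}: {b0,b1,b3,b5} ∩ {b0,b1,b3,b6} ∩ {b0,b7} = {b0}; idom=b0
  b9: preds {b4,b8}: {b0,b1,b3,b4} ∩ {b0,b8} = {b0}; idom=b0

DF walk-up:
  b1←b0: walk · to b0
  b1←b6: walk b6→b3→b1 to b0
  b6←b4: walk b4 to b3
  b6←b5: walk b5 to b3
  b7←b0: walk · to b0
  b7←b1: walk b1 to b0
  b7←b4: walk b4→b3→b1 to b0
  b8←b5: walk b5→b3→b1 to b0
  b8←b6: walk b6→b3→b1 to b0
  b8←b7: walk b7 to b0
  b9←b4: walk b4→b3→b1 to b0
  b9←b8: walk b8 to b0
  b0: DF=∅
  b1: DF={b1,b7,b8,b9}
  b2: DF=∅
  b3: DF={b1,b7,b8,b9}
  b4: DF={b6,b7,b9}
  b5: DF={b6,b8}
  b6: DF={b1,b8}
  b7: DF={b8}
  b8: DF={b9}
  b9: DF=∅

DF(b4) = ["b6", "b7", "b9"]

Answer: ["b6", "b7", "b9"]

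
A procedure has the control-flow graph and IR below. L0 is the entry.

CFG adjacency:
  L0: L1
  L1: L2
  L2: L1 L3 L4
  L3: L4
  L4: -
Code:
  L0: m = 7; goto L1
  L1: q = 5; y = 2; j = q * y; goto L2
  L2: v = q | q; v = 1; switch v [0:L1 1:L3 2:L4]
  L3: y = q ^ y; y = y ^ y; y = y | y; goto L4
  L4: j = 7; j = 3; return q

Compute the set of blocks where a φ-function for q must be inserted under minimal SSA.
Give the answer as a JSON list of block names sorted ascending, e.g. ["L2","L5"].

idom tree: L1←L0 L2←L1 L3←L2 L4←L2
Join-block Dom:
  L1: preds {L0,L2}: {L0} ∩ {L0,L1,L2} = {L0}; idom=L0
  L4: preds {L2,L3}: {L0,L1,L2} ∩ {L0,L1,L2,L3} = {L0,L1,L2}; idom=L2

DF walk-up:
  L1←L0: walk · to L0
  L1←L2: walk L2→L1 to L0
  L4←L2: walk · to L2
  L4←L3: walk L3 to L2
  DF(L0)=∅
  DF(L1)={L1}
  DF(L2)={L1}
  DF(L3)={L4}
  DF(L4)=∅

φ for q: defs {L1}
  DF⁺ = {L1}

Answer: ["L1"]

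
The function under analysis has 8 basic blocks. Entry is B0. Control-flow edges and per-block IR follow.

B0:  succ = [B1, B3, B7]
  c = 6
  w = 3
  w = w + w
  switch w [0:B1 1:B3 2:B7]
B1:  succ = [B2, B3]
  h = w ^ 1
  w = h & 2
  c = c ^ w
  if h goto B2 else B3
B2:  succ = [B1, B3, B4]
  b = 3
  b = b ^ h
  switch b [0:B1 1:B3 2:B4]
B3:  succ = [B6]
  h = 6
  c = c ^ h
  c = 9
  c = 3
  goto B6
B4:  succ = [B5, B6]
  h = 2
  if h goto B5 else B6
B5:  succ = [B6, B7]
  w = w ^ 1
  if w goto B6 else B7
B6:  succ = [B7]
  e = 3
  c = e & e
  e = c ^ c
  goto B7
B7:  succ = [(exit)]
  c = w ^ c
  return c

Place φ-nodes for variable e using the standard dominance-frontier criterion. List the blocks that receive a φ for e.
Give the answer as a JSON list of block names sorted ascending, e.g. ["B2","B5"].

Answer: ["B7"]

Analysis:
idom tree: B1←B0 B2←B1 B3←B0 B4←B2 B5←B4 B6←B0 B7←B0
Dom at joins:
  B1: preds {B0,B2}: {B0} ∩ {B0,B1,B2} = {B0}; idom=B0
  B3: preds {B0,B1,B2}: {B0} ∩ {B0,B1} ∩ {B0,B1,B2} = {B0}; idom=B0
  B6: preds {B3,B4,B5}: {B0,B3} ∩ {B0,B1,B2,B4} ∩ {B0,B1,B2,B4,B5} = {B0}; idom=B0
  B7: preds {B0,B5,B6}: {B0} ∩ {B0,B1,B2,B4,B5} ∩ {B0,B6} = {B0}; idom=B0

DF walk-up:
  join B1 pred B0: · stop@B0
  join B1 pred B2: B2→B1 stop@B0
  join B3 pred B0: · stop@B0
  join B3 pred B1: B1 stop@B0
  join B3 pred B2: B2→B1 stop@B0
  join B6 pred B3: B3 stop@B0
  join B6 pred B4: B4→B2→B1 stop@B0
  join B6 pred B5: B5→B4→B2→B1 stop@B0
  join B7 pred B0: · stop@B0
  join B7 pred B5: B5→B4→B2→B1 stop@B0
  join B7 pred B6: B6 stop@B0
  B0 → ∅
  B1 → {B1,B3,B6,B7}
  B2 → {B1,B3,B6,B7}
  B3 → {B6}
  B4 → {B6,B7}
  B5 → {B6,B7}
  B6 → {B7}
  B7 → ∅

φ for e: defs {B6}
  DF⁺ = {B7}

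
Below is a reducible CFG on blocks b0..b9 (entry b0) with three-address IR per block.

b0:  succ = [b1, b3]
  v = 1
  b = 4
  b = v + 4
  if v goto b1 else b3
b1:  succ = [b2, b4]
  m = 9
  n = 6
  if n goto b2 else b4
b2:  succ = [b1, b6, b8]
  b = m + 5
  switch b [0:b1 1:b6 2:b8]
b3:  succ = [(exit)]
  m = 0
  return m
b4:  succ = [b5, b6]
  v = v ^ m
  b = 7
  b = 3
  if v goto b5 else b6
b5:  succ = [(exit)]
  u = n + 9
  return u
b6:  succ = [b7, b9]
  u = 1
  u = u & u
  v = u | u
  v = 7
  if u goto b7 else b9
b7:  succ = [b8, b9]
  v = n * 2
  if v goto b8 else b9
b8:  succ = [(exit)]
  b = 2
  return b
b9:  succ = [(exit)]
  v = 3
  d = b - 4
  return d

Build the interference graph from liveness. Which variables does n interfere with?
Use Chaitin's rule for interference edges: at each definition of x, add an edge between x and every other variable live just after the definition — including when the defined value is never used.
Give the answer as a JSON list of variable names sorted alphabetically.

Answer: ["b", "m", "u", "v"]

Derivation:
Per-block:
  b0: {b,v} / ∅
  b1: {m,n} / ∅
  b2: {b} / {m}
  b3: {m} / ∅
  b4: {b,v} / {m,v}
  b5: {u} / {n}
  b6: {u,v} / ∅
  b7: {v} / {n}
  b8: {b} / ∅
  b9: {d,v} / {b}

Backward fixpoint:
  live b0: ∅→{v}
  live b1: {v}→{m,n,v}
  live b2: {m,n,v}→{b,n,v}
  live b3: ∅→∅
  live b4: {m,n,v}→{b,n}
  live b5: {n}→∅
  live b6: {b,n}→{b,n}
  live b7: {b,n}→{b}
  live b8: ∅→∅
  live b9: {b}→∅

Conflict graph:
  b↔{n,u,v}
  d↔∅
  m↔{n,v}
  n↔{b,m,u,v}
  u↔{b,n,v}
  v↔{b,m,n,u}

N(n) = ["b", "m", "u", "v"]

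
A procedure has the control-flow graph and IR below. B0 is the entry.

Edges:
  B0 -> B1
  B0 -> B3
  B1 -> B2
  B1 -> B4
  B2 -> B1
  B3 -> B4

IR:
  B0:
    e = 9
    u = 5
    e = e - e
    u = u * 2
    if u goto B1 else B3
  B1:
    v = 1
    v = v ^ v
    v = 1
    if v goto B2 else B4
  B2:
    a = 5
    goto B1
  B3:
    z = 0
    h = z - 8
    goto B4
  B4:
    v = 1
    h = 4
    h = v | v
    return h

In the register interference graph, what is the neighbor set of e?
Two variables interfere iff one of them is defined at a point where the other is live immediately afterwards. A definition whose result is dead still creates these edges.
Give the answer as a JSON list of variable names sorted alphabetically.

def/use:
  B0 def {e,u} use ∅
  B1 def {v} use ∅
  B2 def {a} use ∅
  B3 def {h,z} use ∅
  B4 def {h,v} use ∅

Liveness:
  B0: in=∅ out=∅
  B1: in=∅ out=∅
  B2: in=∅ out=∅
  B3: in=∅ out=∅
  B4: in=∅ out=∅

Interference:
  a — ∅
  e — {u}
  h — {v}
  u — {e}
  v — {h}
  z — ∅

N(e) = ["u"]

Answer: ["u"]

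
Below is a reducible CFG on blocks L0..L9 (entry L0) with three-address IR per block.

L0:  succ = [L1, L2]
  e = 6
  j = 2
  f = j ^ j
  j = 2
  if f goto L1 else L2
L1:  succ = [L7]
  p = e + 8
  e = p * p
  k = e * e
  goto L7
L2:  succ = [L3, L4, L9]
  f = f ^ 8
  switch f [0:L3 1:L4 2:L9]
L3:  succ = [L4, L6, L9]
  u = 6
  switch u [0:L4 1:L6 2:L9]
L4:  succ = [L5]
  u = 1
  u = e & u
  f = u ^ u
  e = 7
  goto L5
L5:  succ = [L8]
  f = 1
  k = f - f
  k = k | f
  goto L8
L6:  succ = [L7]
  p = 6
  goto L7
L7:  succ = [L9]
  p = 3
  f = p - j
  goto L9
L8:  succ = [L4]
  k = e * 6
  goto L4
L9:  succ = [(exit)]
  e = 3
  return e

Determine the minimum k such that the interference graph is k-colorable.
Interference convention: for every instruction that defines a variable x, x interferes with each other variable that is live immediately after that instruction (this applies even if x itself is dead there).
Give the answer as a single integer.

Block summaries:
  L0 def {e,f,j} use ∅
  L1 def {e,k,p} use {e}
  L2 def {f} use {f}
  L3 def {u} use ∅
  L4 def {e,f,u} use {e}
  L5 def {f,k} use ∅
  L6 def {p} use ∅
  L7 def {f,p} use {j}
  L8 def {k} use {e}
  L9 def {e} use ∅

Liveness:
  L0: in=∅ out={e,f,j}
  L1: in={e,j} out={j}
  L2: in={e,f,j} out={e,j}
  L3: in={e,j} out={e,j}
  L4: in={e} out={e}
  L5: in={e} out={e}
  L6: in={j} out={j}
  L7: in={j} out=∅
  L8: in={e} out={e}
  L9: in=∅ out=∅

Interference:
  e↔{f,j,k,u}
  f↔{e,j,k}
  j↔{e,f,k,p,u}
  k↔{e,f,j}
  p↔{j}
  u↔{e,j}

Registers:
  {e,f,j,k} pairwise interfere (4-clique) ⇒ χ ≥ 4
  4-colouring: R0={j}  R1={e,p}  R2={f,u}  R3={k}
  χ = 4

Answer: 4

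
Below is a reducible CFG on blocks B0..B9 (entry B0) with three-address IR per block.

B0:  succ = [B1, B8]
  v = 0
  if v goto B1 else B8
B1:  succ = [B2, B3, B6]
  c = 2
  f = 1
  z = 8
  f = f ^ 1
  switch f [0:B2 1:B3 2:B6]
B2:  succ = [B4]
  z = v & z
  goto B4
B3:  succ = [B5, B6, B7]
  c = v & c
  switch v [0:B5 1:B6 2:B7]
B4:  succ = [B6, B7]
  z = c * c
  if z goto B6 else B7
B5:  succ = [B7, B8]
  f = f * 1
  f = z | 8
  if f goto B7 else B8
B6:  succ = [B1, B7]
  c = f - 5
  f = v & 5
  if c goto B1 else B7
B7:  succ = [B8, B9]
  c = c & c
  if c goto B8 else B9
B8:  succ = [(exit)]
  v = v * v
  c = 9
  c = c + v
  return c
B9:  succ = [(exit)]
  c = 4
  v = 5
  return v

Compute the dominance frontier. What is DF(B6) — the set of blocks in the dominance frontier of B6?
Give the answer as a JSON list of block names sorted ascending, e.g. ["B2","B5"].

Answer: ["B1", "B7"]

Working:
idom tree: B1←B0 B2←B1 B3←B1 B4←B2 B5←B3 B6←B1 B7←B1 B8←B0 B9←B7
Dom∩ at merges:
  B1: preds {B0,B6}: {B0} ∩ {B0,B1,B6} = {B0}; idom=B0
  B6: preds {B1,B3,B4}: {B0,B1} ∩ {B0,B1,B3} ∩ {B0,B1,B2,B4} = {B0,B1}; idom=B1
  B7: preds {B3,B4,B5,B6}: {B0,B1,B3} ∩ {B0,B1,B2,B4} ∩ {B0,B1,B3,B5} ∩ {B0,B1,B6} = {B0,B1}; idom=B1
  B8: preds {B0,B5,B7}: {B0} ∩ {B0,B1,B3,B5} ∩ {B0,B1,B7} = {B0}; idom=B0

Frontier:
  B1←B0: walk · to B0
  B1←B6: walk B6→B1 to B0
  B6←B1: walk · to B1
  B6←B3: walk B3 to B1
  B6←B4: walk B4→B2 to B1
  B7←B3: walk B3 to B1
  B7←B4: walk B4→B2 to B1
  B7←B5: walk B5→B3 to B1
  B7←B6: walk B6 to B1
  B8←B0: walk · to B0
  B8←B5: walk B5→B3→B1 to B0
  B8←B7: walk B7→B1 to B0
  DF(B0)=∅
  DF(B1)={B1,B8}
  DF(B2)={B6,B7}
  DF(B3)={B6,B7,B8}
  DF(B4)={B6,B7}
  DF(B5)={B7,B8}
  DF(B6)={B1,B7}
  DF(B7)={B8}
  DF(B8)=∅
  DF(B9)=∅

DF(B6) = ["B1", "B7"]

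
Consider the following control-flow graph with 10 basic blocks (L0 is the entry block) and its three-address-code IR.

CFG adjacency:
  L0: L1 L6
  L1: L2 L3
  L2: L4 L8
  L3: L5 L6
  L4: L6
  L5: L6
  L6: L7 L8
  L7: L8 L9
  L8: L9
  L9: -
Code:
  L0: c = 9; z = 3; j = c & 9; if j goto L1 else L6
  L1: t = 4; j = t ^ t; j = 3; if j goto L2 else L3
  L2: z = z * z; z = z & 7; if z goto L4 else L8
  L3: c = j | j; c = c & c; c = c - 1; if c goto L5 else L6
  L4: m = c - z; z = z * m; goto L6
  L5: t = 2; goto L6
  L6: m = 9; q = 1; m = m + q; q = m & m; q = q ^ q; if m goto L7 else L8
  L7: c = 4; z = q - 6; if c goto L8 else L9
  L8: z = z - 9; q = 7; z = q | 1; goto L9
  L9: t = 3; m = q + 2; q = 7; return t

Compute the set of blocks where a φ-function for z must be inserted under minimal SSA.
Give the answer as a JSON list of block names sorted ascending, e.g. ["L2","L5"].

Answer: ["L6", "L8", "L9"]

Derivation:
idom tree: L1←L0 L2←L1 L3←L1 L4←L2 L5←L3 L6←L0 L7←L6 L8←L0 L9←L0
Join-block Dom:
  L6: preds {L0,L3,L4,L5}: {L0} ∩ {L0,L1,L3} ∩ {L0,L1,L2,L4} ∩ {L0,L1,L3,L5} = {L0}; idom=L0
  L8: preds {L2,L6,L7}: {L0,L1,L2} ∩ {L0,L6} ∩ {L0,L6,L7} = {L0}; idom=L0
  L9: preds {L7,L8}: {L0,L6,L7} ∩ {L0,L8} = {L0}; idom=L0

Frontier:
  join L6 pred L0: · stop@L0
  join L6 pred L3: L3→L1 stop@L0
  join L6 pred L4: L4→L2→L1 stop@L0
  join L6 pred L5: L5→L3→L1 stop@L0
  join L8 pred L2: L2→L1 stop@L0
  join L8 pred L6: L6 stop@L0
  join L8 pred L7: L7→L6 stop@L0
  join L9 pred L7: L7→L6 stop@L0
  join L9 pred L8: L8 stop@L0
  DF(L0)=∅
  DF(L1)={L6,L8}
  DF(L2)={L6,L8}
  DF(L3)={L6}
  DF(L4)={L6}
  DF(L5)={L6}
  DF(L6)={L8,L9}
  DF(L7)={L8,L9}
  DF(L8)={L9}
  DF(L9)=∅

φ for z: defs {L0,L2,L4,L7,L8}
  DF⁺ = {L6,L8,L9}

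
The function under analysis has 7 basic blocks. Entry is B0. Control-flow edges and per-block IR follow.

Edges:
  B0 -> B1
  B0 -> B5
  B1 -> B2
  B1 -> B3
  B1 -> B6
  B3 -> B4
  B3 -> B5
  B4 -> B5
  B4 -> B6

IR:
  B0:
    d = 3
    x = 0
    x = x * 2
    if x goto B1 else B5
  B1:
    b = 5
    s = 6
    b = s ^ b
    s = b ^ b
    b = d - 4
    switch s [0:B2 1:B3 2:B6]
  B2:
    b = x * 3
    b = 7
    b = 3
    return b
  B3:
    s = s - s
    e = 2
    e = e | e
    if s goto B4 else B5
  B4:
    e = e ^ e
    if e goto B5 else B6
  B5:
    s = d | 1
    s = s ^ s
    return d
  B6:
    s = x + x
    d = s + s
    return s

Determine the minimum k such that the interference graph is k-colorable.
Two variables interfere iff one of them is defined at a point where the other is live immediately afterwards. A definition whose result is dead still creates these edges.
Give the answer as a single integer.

def/use:
  B0 def {d,x} use ∅
  B1 def {b,s} use {d}
  B2 def {b} use {x}
  B3 def {e,s} use {s}
  B4 def {e} use {e}
  B5 def {s} use {d}
  B6 def {d,s} use {x}

Liveness:
  B0 li=∅ lo={d,x}
  B1 li={d,x} lo={d,s,x}
  B2 li={x} lo=∅
  B3 li={d,s,x} lo={d,e,x}
  B4 li={d,e,x} lo={d,x}
  B5 li={d} lo=∅
  B6 li={x} lo=∅

Interfere edges:
  b — {d,s,x}
  d — {b,e,s,x}
  e — {d,s,x}
  s — {b,d,e,x}
  x — {b,d,e,s}

Chromatic number:
  lower bound: {b,d,s,x} mutually conflict ⇒ χ ≥ 4
  assign b→c3 d→c0 e→c3 s→c1 x→c2 — no edge inside a register ⇒ χ ≤ 4
  χ = 4

Answer: 4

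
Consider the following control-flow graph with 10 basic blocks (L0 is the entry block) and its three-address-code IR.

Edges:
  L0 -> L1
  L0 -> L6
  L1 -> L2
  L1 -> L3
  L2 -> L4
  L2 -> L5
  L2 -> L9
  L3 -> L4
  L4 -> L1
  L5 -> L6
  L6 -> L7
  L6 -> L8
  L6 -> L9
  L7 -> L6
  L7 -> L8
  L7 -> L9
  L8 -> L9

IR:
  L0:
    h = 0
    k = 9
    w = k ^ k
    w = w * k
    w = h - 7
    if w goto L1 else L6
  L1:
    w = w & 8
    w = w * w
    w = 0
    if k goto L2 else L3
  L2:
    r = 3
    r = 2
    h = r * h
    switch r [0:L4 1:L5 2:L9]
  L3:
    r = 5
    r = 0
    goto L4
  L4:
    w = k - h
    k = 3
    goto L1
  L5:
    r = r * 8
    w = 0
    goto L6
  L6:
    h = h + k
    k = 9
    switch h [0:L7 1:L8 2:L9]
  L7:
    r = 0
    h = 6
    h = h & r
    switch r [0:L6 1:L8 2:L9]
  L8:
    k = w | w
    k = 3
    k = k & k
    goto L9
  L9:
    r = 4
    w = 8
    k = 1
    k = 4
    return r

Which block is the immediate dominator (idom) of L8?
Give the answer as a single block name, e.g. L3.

Answer: L6

Analysis:
idom tree: L1←L0 L2←L1 L3←L1 L4←L1 L5←L2 L6←L0 L7←L6 L8←L6 L9←L0
Dom∩ at merges:
  L1: preds {L0,L4}: {L0} ∩ {L0,L1,L4} = {L0}; idom=L0
  L4: preds {L2,L3}: {L0,L1,L2} ∩ {L0,L1,L3} = {L0,L1}; idom=L1
  L6: preds {L0,L5,L7}: {L0} ∩ {L0,L1,L2,L5} ∩ {L0,L6,L7} = {L0}; idom=L0
  L8: preds {L6,L7}: {L0,L6} ∩ {L0,L6,L7} = {L0,L6}; idom=L6
  L9: preds {L2,L6,L7,L8}: {L0,L1,L2} ∩ {L0,L6} ∩ {L0,L6,L7} ∩ {L0,L6,L8} = {L0}; idom=L0

idom(L8) = L6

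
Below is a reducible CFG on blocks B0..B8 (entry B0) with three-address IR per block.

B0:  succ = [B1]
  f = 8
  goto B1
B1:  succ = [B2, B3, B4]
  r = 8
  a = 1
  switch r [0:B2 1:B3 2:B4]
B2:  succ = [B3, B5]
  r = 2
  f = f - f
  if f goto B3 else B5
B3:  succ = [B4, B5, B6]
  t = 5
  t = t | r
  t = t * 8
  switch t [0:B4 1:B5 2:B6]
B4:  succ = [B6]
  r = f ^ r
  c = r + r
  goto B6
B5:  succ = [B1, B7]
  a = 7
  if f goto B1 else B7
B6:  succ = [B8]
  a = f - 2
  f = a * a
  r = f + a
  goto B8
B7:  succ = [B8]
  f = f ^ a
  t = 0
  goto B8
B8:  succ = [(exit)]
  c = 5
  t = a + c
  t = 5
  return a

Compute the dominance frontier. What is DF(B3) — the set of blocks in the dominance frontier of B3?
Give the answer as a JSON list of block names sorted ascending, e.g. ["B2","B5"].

idom tree: B1←B0 B2←B1 B3←B1 B4←B1 B5←B1 B6←B1 B7←B5 B8←B1
Dom at joins:
  B1: preds {B0,B5}: {B0} ∩ {B0,B1,B5} = {B0}; idom=B0
  B3: preds {B1,B2}: {B0,B1} ∩ {B0,B1,B2} = {B0,B1}; idom=B1
  B4: preds {B1,B3}: {B0,B1} ∩ {B0,B1,B3} = {B0,B1}; idom=B1
  B5: preds {B2,B3}: {B0,B1,B2} ∩ {B0,B1,B3} = {B0,B1}; idom=B1
  B6: preds {B3,B4}: {B0,B1,B3} ∩ {B0,B1,B4} = {B0,B1}; idom=B1
  B8: preds {B6,B7}: {B0,B1,B6} ∩ {B0,B1,B5,B7} = {B0,B1}; idom=B1

DF walk-up:
  B1←B0: walk · to B0
  B1←B5: walk B5→B1 to B0
  B3←B1: walk · to B1
  B3←B2: walk B2 to B1
  B4←B1: walk · to B1
  B4←B3: walk B3 to B1
  B5←B2: walk B2 to B1
  B5←B3: walk B3 to B1
  B6←B3: walk B3 to B1
  B6←B4: walk B4 to B1
  B8←B6: walk B6 to B1
  B8←B7: walk B7→B5 to B1
  DF(B0)=∅
  DF(B1)={B1}
  DF(B2)={B3,B5}
  DF(B3)={B4,B5,B6}
  DF(B4)={B6}
  DF(B5)={B1,B8}
  DF(B6)={B8}
  DF(B7)={B8}
  DF(B8)=∅

DF(B3) = ["B4", "B5", "B6"]

Answer: ["B4", "B5", "B6"]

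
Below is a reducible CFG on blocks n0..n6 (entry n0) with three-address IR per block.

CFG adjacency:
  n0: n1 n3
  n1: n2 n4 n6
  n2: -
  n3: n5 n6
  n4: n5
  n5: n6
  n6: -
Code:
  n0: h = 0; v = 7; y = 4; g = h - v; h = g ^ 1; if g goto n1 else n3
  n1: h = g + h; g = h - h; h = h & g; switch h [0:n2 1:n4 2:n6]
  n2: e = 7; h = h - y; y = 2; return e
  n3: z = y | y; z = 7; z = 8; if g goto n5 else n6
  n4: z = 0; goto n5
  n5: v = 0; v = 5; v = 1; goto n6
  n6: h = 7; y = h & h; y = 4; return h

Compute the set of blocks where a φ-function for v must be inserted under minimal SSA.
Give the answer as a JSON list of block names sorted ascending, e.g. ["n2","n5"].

Answer: ["n6"]

Derivation:
idom tree: n1←n0 n2←n1 n3←n0 n4←n1 n5←n0 n6←n0
Dom at joins:
  n5: preds {n3,n4}: {n0,n3} ∩ {n0,n1,n4} = {n0}; idom=n0
  n6: preds {n1,n3,n5}: {n0,n1} ∩ {n0,n3} ∩ {n0,n5} = {n0}; idom=n0

DF walk-up:
  n5←n3: walk n3 to n0
  n5←n4: walk n4→n1 to n0
  n6←n1: walk n1 to n0
  n6←n3: walk n3 to n0
  n6←n5: walk n5 to n0
  DF(n0)=∅
  DF(n1)={n5,n6}
  DF(n2)=∅
  DF(n3)={n5,n6}
  DF(n4)={n5}
  DF(n5)={n6}
  DF(n6)=∅

φ for v: defs {n0,n5}
  DF⁺ = {n6}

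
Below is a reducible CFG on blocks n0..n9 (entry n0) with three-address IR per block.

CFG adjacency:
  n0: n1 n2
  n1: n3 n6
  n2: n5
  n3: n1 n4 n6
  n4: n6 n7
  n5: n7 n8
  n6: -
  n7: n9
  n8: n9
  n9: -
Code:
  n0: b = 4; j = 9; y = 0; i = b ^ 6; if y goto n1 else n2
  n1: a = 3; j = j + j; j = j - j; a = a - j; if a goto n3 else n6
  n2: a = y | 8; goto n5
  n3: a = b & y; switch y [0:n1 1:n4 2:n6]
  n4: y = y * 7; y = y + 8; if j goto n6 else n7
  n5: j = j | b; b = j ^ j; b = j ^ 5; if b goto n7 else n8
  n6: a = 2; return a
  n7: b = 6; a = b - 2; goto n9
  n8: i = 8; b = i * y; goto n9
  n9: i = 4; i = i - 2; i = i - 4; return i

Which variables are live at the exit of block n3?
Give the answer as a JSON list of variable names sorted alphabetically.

Block summaries:
  n0: def={b,i,j,y} ue=∅
  n1: def={a,j} ue={j}
  n2: def={a} ue={y}
  n3: def={a} ue={b,y}
  n4: def={y} ue={j,y}
  n5: def={b,j} ue={b,j}
  n6: def={a} ue=∅
  n7: def={a,b} ue=∅
  n8: def={b,i} ue={y}
  n9: def={i} ue=∅

Live sets:
  n0: in=∅ out={b,j,y}
  n1: in={b,j,y} out={b,j,y}
  n2: in={b,j,y} out={b,j,y}
  n3: in={b,j,y} out={b,j,y}
  n4: in={j,y} out=∅
  n5: in={b,j,y} out={y}
  n6: in=∅ out=∅
  n7: in=∅ out=∅
  n8: in={y} out=∅
  n9: in=∅ out=∅

live-out(n3) = ["b", "j", "y"]

Answer: ["b", "j", "y"]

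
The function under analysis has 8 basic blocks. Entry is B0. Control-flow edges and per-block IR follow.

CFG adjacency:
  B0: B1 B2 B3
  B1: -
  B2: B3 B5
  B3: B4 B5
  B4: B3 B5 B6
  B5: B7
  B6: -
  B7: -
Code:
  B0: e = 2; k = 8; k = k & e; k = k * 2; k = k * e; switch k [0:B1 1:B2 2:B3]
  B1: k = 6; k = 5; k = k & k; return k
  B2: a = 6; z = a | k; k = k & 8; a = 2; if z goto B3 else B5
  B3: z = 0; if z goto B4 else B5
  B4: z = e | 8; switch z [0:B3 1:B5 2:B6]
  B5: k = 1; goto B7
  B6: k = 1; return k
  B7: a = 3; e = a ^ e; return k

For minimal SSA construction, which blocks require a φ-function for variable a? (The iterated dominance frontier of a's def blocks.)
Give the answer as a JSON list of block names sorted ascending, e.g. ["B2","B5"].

idom tree: B1←B0 B2←B0 B3←B0 B4←B3 B5←B0 B6←B4 B7←B5
Join-block Dom:
  B3: preds {B0,B2,B4}: {B0} ∩ {B0,B2} ∩ {B0,B3,B4} = {B0}; idom=B0
  B5: preds {B2,B3,B4}: {B0,B2} ∩ {B0,B3} ∩ {B0,B3,B4} = {B0}; idom=B0

DF walk-up:
  join B3 pred B0: · stop@B0
  join B3 pred B2: B2 stop@B0
  join B3 pred B4: B4→B3 stop@B0
  join B5 pred B2: B2 stop@B0
  join B5 pred B3: B3 stop@B0
  join B5 pred B4: B4→B3 stop@B0
  DF(B0)=∅
  DF(B1)=∅
  DF(B2)={B3,B5}
  DF(B3)={B3,B5}
  DF(B4)={B3,B5}
  DF(B5)=∅
  DF(B6)=∅
  DF(B7)=∅

φ for a: defs {B2,B7}
  DF⁺ = {B3,B5}

Answer: ["B3", "B5"]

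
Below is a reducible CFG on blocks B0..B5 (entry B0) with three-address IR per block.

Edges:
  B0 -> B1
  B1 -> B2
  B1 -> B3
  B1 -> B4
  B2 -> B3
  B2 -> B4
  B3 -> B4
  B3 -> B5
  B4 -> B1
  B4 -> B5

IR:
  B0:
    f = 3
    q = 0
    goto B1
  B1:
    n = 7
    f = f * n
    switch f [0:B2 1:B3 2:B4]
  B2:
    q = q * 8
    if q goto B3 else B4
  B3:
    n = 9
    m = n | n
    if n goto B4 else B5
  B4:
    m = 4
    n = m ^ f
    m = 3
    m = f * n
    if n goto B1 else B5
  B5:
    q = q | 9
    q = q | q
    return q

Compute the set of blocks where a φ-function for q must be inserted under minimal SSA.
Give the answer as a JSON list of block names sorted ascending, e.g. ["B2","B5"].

idom tree: B1←B0 B2←B1 B3←B1 B4←B1 B5←B1
Join-block Dom:
  B1: preds {B0,B4}: {B0} ∩ {B0,B1,B4} = {B0}; idom=B0
  B3: preds {B1,B2}: {B0,B1} ∩ {B0,B1,B2} = {B0,B1}; idom=B1
  B4: preds {B1,B2,B3}: {B0,B1} ∩ {B0,B1,B2} ∩ {B0,B1,B3} = {B0,B1}; idom=B1
  B5: preds {B3,B4}: {B0,B1,B3} ∩ {B0,B1,B4} = {B0,B1}; idom=B1

DF derivation:
  join B1 pred B0: · stop@B0
  join B1 pred B4: B4→B1 stop@B0
  join B3 pred B1: · stop@B1
  join B3 pred B2: B2 stop@B1
  join B4 pred B1: · stop@B1
  join B4 pred B2: B2 stop@B1
  join B4 pred B3: B3 stop@B1
  join B5 pred B3: B3 stop@B1
  join B5 pred B4: B4 stop@B1
  DF(B0)=∅
  DF(B1)={B1}
  DF(B2)={B3,B4}
  DF(B3)={B4,B5}
  DF(B4)={B1,B5}
  DF(B5)=∅

φ for q: defs {B0,B2,B5}
  DF⁺ = {B1,B3,B4,B5}

Answer: ["B1", "B3", "B4", "B5"]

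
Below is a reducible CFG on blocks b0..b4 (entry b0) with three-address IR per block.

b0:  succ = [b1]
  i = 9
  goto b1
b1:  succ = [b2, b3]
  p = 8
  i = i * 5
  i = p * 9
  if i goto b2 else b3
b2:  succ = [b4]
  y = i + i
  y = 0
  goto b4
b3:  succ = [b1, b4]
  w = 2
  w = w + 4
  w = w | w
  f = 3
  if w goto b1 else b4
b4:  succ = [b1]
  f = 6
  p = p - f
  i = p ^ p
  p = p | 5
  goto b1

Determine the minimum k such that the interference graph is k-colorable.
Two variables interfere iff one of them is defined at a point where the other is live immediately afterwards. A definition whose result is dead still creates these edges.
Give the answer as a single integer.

Answer: 4

Derivation:
Block summaries:
  b0: {i} / ∅
  b1: {i,p} / {i}
  b2: {y} / {i}
  b3: {f,w} / ∅
  b4: {f,i,p} / {p}

Backward fixpoint:
  b0: in=∅ out={i}
  b1: in={i} out={i,p}
  b2: in={i,p} out={p}
  b3: in={i,p} out={i,p}
  b4: in={p} out={i}

Conflict graph:
  f↔{i,p,w}
  i↔{f,p,w}
  p↔{f,i,w,y}
  w↔{f,i,p}
  y↔{p}

Registers:
  lower bound: {f,i,p,w} mutually conflict ⇒ χ ≥ 4
  assign f→r1 i→r2 p→r0 w→r3 y→r1 — no edge inside a register ⇒ χ ≤ 4
  χ = 4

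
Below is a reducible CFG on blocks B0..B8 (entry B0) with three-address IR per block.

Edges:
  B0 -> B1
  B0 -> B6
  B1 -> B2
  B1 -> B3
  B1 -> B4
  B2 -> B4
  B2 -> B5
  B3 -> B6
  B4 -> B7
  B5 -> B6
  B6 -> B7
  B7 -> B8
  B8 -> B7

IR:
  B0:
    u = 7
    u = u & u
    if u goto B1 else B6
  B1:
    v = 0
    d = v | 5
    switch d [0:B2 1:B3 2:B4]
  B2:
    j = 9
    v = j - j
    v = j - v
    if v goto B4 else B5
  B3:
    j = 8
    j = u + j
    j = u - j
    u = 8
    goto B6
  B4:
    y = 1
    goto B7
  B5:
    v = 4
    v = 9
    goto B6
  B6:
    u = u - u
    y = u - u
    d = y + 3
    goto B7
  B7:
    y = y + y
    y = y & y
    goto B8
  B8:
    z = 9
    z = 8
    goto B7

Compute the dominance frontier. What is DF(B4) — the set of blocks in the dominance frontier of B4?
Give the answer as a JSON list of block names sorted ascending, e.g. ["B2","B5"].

idom tree: B1←B0 B2←B1 B3←B1 B4←B1 B5←B2 B6←B0 B7←B0 B8←B7
Dom at joins:
  B4: preds {B1,B2}: {B0,B1} ∩ {B0,B1,B2} = {B0,B1}; idom=B1
  B6: preds {B0,B3,B5}: {B0} ∩ {B0,B1,B3} ∩ {B0,B1,B2,B5} = {B0}; idom=B0
  B7: preds {B4,B6,B8}: {B0,B1,B4} ∩ {B0,B6} ∩ {B0,B7,B8} = {B0}; idom=B0

Frontier:
  join B4 pred B1: · stop@B1
  join B4 pred B2: B2 stop@B1
  join B6 pred B0: · stop@B0
  join B6 pred B3: B3→B1 stop@B0
  join B6 pred B5: B5→B2→B1 stop@B0
  join B7 pred B4: B4→B1 stop@B0
  join B7 pred B6: B6 stop@B0
  join B7 pred B8: B8→B7 stop@B0
  B0 → ∅
  B1 → {B6,B7}
  B2 → {B4,B6}
  B3 → {B6}
  B4 → {B7}
  B5 → {B6}
  B6 → {B7}
  B7 → {B7}
  B8 → {B7}

DF(B4) = ["B7"]

Answer: ["B7"]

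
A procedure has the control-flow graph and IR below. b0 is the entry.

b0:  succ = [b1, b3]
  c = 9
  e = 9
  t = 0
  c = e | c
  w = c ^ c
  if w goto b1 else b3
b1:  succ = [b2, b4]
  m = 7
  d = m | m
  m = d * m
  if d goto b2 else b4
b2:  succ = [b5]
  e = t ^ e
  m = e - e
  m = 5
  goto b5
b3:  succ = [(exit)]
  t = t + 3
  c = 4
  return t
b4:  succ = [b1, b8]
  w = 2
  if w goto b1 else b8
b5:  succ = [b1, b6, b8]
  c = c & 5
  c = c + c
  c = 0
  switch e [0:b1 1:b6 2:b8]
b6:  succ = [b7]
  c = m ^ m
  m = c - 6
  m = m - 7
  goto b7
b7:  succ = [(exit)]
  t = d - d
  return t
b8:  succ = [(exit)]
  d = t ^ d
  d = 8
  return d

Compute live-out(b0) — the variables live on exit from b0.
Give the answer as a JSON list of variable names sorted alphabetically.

Answer: ["c", "e", "t"]

Working:
def/use:
  b0 def {c,e,t,w} use ∅
  b1 def {d,m} use ∅
  b2 def {e,m} use {e,t}
  b3 def {c,t} use {t}
  b4 def {w} use ∅
  b5 def {c} use {c,e}
  b6 def {c,m} use {m}
  b7 def {t} use {d}
  b8 def {d} use {d,t}

Backward fixpoint:
  b0: in=∅ out={c,e,t}
  b1: in={c,e,t} out={c,d,e,t}
  b2: in={c,d,e,t} out={c,d,e,m,t}
  b3: in={t} out=∅
  b4: in={c,d,e,t} out={c,d,e,t}
  b5: in={c,d,e,m,t} out={c,d,e,m,t}
  b6: in={d,m} out={d}
  b7: in={d} out=∅
  b8: in={d,t} out=∅

live-out(b0) = ["c", "e", "t"]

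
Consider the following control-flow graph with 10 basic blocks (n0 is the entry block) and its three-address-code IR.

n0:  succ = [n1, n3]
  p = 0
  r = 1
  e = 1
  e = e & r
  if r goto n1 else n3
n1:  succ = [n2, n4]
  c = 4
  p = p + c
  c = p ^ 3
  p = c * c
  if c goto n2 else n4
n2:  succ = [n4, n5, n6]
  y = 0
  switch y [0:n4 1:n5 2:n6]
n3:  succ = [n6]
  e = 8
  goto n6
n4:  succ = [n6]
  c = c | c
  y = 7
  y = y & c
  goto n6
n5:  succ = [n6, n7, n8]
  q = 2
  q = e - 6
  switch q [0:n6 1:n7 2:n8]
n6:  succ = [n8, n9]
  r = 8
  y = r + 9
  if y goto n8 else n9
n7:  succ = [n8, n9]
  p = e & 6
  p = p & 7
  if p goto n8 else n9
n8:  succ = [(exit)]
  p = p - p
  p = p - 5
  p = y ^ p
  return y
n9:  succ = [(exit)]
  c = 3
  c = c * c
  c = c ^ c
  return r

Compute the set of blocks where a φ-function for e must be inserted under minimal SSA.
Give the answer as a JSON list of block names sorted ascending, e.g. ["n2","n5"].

idom tree: n1←n0 n2←n1 n3←n0 n4←n1 n5←n2 n6←n0 n7←n5 n8←n0 n9←n0
Dom∩ at merges:
  n4: preds {n1,n2}: {n0,n1} ∩ {n0,n1,n2} = {n0,n1}; idom=n1
  n6: preds {n2,n3,n4,n5}: {n0,n1,n2} ∩ {n0,n3} ∩ {n0,n1,n4} ∩ {n0,n1,n2,n5} = {n0}; idom=n0
  n8: preds {n5,n6,n7}: {n0,n1,n2,n5} ∩ {n0,n6} ∩ {n0,n1,n2,n5,n7} = {n0}; idom=n0
  n9: preds {n6,n7}: {n0,n6} ∩ {n0,n1,n2,n5,n7} = {n0}; idom=n0

DF walk-up:
  join n4 pred n1: · stop@n1
  join n4 pred n2: n2 stop@n1
  join n6 pred n2: n2→n1 stop@n0
  join n6 pred n3: n3 stop@n0
  join n6 pred n4: n4→n1 stop@n0
  join n6 pred n5: n5→n2→n1 stop@n0
  join n8 pred n5: n5→n2→n1 stop@n0
  join n8 pred n6: n6 stop@n0
  join n8 pred n7: n7→n5→n2→n1 stop@n0
  join n9 pred n6: n6 stop@n0
  join n9 pred n7: n7→n5→n2→n1 stop@n0
  DF(n0)=∅
  DF(n1)={n6,n8,n9}
  DF(n2)={n4,n6,n8,n9}
  DF(n3)={n6}
  DF(n4)={n6}
  DF(n5)={n6,n8,n9}
  DF(n6)={n8,n9}
  DF(n7)={n8,n9}
  DF(n8)=∅
  DF(n9)=∅

φ for e: defs {n0,n3}
  DF⁺ = {n6,n8,n9}

Answer: ["n6", "n8", "n9"]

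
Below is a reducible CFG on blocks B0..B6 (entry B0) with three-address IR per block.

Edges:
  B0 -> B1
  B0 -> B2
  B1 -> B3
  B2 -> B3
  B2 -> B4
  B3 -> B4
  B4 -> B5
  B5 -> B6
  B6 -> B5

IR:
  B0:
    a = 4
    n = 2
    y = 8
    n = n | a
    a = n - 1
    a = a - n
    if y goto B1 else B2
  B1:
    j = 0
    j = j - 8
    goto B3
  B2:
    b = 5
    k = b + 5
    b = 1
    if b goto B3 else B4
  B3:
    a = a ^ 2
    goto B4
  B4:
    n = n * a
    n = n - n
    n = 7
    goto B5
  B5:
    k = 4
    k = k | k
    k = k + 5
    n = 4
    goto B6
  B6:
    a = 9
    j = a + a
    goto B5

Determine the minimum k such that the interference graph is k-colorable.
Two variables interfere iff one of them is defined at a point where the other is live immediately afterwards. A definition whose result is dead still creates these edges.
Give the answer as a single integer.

Answer: 3

Working:
def/use:
  B0: def={a,n,y} ue=∅
  B1: def={j} ue=∅
  B2: def={b,k} ue=∅
  B3: def={a} ue={a}
  B4: def={n} ue={a,n}
  B5: def={k,n} ue=∅
  B6: def={a,j} ue=∅

Backward fixpoint:
  live B0: ∅→{a,n}
  live B1: {a,n}→{a,n}
  live B2: {a,n}→{a,n}
  live B3: {a,n}→{a,n}
  live B4: {a,n}→∅
  live B5: ∅→∅
  live B6: ∅→∅

Interfere edges:
  a↔{b,j,k,n,y}
  b↔{a,n}
  j↔{a,n}
  k↔{a,n}
  n↔{a,b,j,k,y}
  y↔{a,n}

Chromatic number:
  clique {a,b,n} ⇒ need ≥ 3
  assign a→r0 b→r2 j→r2 k→r2 n→r1 y→r2 — no edge inside a register ⇒ χ ≤ 3
  χ = 3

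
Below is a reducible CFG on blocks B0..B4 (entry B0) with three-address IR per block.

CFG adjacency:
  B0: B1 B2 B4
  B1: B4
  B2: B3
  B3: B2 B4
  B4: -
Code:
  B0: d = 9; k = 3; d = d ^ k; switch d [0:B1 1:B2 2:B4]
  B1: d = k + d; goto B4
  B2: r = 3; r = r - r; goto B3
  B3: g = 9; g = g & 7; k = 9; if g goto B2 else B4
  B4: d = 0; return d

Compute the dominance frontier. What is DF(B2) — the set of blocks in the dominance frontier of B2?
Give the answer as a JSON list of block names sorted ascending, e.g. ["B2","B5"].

idom tree: B1←B0 B2←B0 B3←B2 B4←B0
Dom at joins:
  B2: preds {B0,B3}: {B0} ∩ {B0,B2,B3} = {B0}; idom=B0
  B4: preds {B0,B1,B3}: {B0} ∩ {B0,B1} ∩ {B0,B2,B3} = {B0}; idom=B0

DF derivation:
  B2←B0: walk · to B0
  B2←B3: walk B3→B2 to B0
  B4←B0: walk · to B0
  B4←B1: walk B1 to B0
  B4←B3: walk B3→B2 to B0
  B0: DF=∅
  B1: DF={B4}
  B2: DF={B2,B4}
  B3: DF={B2,B4}
  B4: DF=∅

DF(B2) = ["B2", "B4"]

Answer: ["B2", "B4"]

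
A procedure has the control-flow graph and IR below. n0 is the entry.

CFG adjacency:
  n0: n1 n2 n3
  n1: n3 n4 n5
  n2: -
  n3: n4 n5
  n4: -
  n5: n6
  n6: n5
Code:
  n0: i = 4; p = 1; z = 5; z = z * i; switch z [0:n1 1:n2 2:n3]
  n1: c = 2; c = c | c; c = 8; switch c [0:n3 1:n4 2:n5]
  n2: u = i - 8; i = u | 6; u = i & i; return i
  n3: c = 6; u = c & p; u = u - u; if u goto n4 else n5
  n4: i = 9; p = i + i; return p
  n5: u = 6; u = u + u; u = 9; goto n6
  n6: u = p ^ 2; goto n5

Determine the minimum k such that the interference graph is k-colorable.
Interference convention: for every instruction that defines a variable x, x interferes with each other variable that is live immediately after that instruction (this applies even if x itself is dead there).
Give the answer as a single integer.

Answer: 3

Analysis:
Block summaries:
  n0: {i,p,z} / ∅
  n1: {c} / ∅
  n2: {i,u} / {i}
  n3: {c,u} / {p}
  n4: {i,p} / ∅
  n5: {u} / ∅
  n6: {u} / {p}

Liveness:
  n0 li=∅ lo={i,p}
  n1 li={p} lo={p}
  n2 li={i} lo=∅
  n3 li={p} lo={p}
  n4 li=∅ lo=∅
  n5 li={p} lo={p}
  n6 li={p} lo={p}

Conflict graph:
  c: {p}
  i: {p,u,z}
  p: {c,i,u,z}
  u: {i,p}
  z: {i,p}

Colouring:
  lower bound: {i,p,u} mutually conflict ⇒ χ ≥ 3
  3-colouring: R0={p}  R1={c,i}  R2={u,z}
  χ = 3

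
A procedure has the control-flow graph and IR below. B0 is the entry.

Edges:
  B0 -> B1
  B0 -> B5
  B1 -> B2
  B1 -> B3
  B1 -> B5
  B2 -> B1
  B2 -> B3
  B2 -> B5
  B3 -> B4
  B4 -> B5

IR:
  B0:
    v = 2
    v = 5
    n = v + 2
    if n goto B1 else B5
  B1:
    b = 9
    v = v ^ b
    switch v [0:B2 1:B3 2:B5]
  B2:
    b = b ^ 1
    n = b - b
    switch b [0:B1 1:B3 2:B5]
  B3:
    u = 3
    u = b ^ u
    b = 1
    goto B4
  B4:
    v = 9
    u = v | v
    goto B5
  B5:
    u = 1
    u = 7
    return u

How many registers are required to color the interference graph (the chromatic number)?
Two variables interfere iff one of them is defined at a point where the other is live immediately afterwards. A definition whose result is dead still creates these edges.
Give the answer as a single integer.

Answer: 3

Derivation:
Block summaries:
  B0 def {n,v} use ∅
  B1 def {b,v} use {v}
  B2 def {b,n} use {b}
  B3 def {b,u} use {b}
  B4 def {u,v} use ∅
  B5 def {u} use ∅

Backward fixpoint:
  B0: in=∅ out={v}
  B1: in={v} out={b,v}
  B2: in={b,v} out={b,v}
  B3: in={b} out=∅
  B4: in=∅ out=∅
  B5: in=∅ out=∅

Conflict graph:
  b: {n,u,v}
  n: {b,v}
  u: {b}
  v: {b,n}

Registers:
  {b,n,v} pairwise interfere (3-clique) ⇒ χ ≥ 3
  assign b→c0 n→c1 u→c1 v→c2 — no edge inside a register ⇒ χ ≤ 3
  χ = 3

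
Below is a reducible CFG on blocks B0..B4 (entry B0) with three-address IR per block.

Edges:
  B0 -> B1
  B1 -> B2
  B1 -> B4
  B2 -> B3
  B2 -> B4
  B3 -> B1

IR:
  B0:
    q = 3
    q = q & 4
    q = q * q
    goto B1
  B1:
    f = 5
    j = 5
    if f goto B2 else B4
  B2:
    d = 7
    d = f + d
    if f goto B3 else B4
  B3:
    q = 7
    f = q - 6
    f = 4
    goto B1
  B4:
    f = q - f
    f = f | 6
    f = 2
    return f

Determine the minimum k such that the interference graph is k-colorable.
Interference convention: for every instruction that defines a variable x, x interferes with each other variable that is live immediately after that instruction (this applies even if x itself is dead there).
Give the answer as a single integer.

Per-block:
  B0 def {q} use ∅
  B1 def {f,j} use ∅
  B2 def {d} use {f}
  B3 def {f,q} use ∅
  B4 def {f} use {f,q}

Liveness:
  live B0: ∅→{q}
  live B1: {q}→{f,q}
  live B2: {f,q}→{f,q}
  live B3: ∅→{q}
  live B4: {f,q}→∅

Interference:
  d: {f,q}
  f: {d,j,q}
  j: {f,q}
  q: {d,f,j}

Chromatic number:
  {d,f,q} pairwise interfere (3-clique) ⇒ χ ≥ 3
  assign d→c2 f→c0 j→c2 q→c1 — no edge inside a register ⇒ χ ≤ 3
  χ = 3

Answer: 3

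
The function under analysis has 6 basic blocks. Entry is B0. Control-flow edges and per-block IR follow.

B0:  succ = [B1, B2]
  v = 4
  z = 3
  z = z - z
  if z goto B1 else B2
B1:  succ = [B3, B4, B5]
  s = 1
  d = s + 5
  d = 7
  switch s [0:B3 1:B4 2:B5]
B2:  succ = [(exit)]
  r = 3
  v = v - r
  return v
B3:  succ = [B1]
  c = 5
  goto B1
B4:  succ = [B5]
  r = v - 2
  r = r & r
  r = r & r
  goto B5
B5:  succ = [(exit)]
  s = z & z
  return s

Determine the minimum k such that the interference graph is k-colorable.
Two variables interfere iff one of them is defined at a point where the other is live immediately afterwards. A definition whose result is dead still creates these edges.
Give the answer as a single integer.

Per-block:
  B0: {v,z} / ∅
  B1: {d,s} / ∅
  B2: {r,v} / {v}
  B3: {c} / ∅
  B4: {r} / {v}
  B5: {s} / {z}

Liveness:
  B0 li=∅ lo={v,z}
  B1 li={v,z} lo={v,z}
  B2 li={v} lo=∅
  B3 li={v,z} lo={v,z}
  B4 li={v,z} lo={z}
  B5 li={z} lo=∅

Conflict graph:
  c↔{v,z}
  d↔{s,v,z}
  r↔{v,z}
  s↔{d,v,z}
  v↔{c,d,r,s,z}
  z↔{c,d,r,s,v}

Chromatic number:
  clique {d,s,v,z} ⇒ need ≥ 4
  assign c→R2 d→R2 r→R2 s→R3 v→R0 z→R1 — no edge inside a register ⇒ χ ≤ 4
  χ = 4

Answer: 4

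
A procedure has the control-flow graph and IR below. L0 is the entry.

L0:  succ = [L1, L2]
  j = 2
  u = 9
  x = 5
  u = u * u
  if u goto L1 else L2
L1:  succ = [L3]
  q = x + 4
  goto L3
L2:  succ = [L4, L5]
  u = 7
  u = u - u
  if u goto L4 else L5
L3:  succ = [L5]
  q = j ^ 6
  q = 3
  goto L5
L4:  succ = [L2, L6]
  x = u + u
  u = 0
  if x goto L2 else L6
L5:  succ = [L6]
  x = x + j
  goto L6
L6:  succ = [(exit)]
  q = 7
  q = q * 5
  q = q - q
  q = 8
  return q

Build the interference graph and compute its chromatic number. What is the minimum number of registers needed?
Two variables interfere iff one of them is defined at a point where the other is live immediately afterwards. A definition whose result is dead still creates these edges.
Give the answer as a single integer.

Answer: 3

Working:
Per-block:
  L0: {j,u,x} / ∅
  L1: {q} / {x}
  L2: {u} / ∅
  L3: {q} / {j}
  L4: {u,x} / {u}
  L5: {x} / {j,x}
  L6: {q} / ∅

Liveness:
  L0: in=∅ out={j,x}
  L1: in={j,x} out={j,x}
  L2: in={j,x} out={j,u,x}
  L3: in={j,x} out={j,x}
  L4: in={j,u} out={j,x}
  L5: in={j,x} out=∅
  L6: in=∅ out=∅

Conflict graph:
  j↔{q,u,x}
  q↔{j,x}
  u↔{j,x}
  x↔{j,q,u}

Chromatic number:
  clique {j,q,x} ⇒ need ≥ 3
  assign j→R0 q→R2 u→R2 x→R1 — no edge inside a register ⇒ χ ≤ 3
  χ = 3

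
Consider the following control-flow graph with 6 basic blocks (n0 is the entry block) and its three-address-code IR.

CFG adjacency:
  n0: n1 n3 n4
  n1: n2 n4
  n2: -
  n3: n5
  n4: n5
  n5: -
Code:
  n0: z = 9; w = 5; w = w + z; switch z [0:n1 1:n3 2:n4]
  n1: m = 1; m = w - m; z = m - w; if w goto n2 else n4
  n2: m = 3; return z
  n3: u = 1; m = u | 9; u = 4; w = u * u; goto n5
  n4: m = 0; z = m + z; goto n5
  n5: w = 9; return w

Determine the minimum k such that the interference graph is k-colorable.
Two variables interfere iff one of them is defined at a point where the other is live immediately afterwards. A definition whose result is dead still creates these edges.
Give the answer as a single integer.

Block summaries:
  n0: {w,z} / ∅
  n1: {m,z} / {w}
  n2: {m} / {z}
  n3: {m,u,w} / ∅
  n4: {m,z} / {z}
  n5: {w} / ∅

Liveness:
  n0: in=∅ out={w,z}
  n1: in={w} out={z}
  n2: in={z} out=∅
  n3: in=∅ out=∅
  n4: in={z} out=∅
  n5: in=∅ out=∅

Interfere edges:
  m — {w,z}
  u — ∅
  w — {m,z}
  z — {m,w}

Registers:
  lower bound: {m,w,z} mutually conflict ⇒ χ ≥ 3
  3-colouring: c0={m,u}  c1={w}  c2={z}
  χ = 3

Answer: 3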